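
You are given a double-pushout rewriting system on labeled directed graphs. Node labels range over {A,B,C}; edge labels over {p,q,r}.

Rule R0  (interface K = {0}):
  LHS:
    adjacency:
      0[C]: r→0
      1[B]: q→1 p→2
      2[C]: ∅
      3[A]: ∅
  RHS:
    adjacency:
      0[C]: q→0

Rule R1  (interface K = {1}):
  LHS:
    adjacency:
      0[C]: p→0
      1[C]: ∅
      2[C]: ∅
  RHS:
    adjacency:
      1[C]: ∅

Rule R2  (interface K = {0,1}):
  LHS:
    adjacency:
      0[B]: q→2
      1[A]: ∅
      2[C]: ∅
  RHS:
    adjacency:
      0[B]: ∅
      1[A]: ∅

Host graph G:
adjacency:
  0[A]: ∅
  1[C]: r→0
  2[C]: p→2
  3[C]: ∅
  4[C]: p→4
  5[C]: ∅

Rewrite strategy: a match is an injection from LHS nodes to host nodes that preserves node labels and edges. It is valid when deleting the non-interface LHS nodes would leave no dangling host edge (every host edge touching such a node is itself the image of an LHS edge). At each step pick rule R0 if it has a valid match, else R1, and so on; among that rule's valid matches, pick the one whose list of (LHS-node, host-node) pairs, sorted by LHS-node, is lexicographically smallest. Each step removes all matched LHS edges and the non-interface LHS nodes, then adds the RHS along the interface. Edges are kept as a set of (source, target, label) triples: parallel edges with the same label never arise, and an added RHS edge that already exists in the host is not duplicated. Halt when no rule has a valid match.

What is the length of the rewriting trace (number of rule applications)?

Answer: 2

Steps:
initial: |V|=6 |E|=3  E = 1-r->0 2-p->2 4-p->4
step 1: apply R1 at {0↦2, 1↦1, 2↦3}  → |V|=4 |E|=2  E = 1-r->0 4-p->4
step 2: apply R1 at {0↦4, 1↦1, 2↦5}  → |V|=2 |E|=1  E = 1-r->0
normal form: no rule applies after step 2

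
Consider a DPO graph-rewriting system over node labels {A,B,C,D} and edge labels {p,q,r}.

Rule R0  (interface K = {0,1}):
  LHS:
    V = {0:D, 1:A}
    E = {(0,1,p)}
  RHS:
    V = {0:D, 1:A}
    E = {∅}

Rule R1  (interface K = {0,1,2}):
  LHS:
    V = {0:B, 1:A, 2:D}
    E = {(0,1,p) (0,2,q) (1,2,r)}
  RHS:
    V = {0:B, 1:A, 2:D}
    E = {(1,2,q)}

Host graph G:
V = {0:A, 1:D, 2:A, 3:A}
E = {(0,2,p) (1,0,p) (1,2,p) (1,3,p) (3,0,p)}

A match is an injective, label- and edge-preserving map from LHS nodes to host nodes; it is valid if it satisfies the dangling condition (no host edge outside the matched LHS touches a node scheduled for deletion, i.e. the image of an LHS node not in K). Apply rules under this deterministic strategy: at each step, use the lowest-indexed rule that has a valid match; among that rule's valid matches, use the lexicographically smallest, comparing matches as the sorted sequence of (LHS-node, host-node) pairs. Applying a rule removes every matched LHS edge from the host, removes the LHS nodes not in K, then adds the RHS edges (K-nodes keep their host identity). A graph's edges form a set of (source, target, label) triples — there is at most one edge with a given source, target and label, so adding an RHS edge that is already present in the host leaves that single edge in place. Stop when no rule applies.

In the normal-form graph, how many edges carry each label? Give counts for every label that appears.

Answer: p:2

Derivation:
initial: |V|=4 |E|=5  E = 0-p->2 1-p->0 1-p->2 1-p->3 3-p->0
step 1: apply R0 at {0↦1, 1↦0}  → |V|=4 |E|=4  E = 0-p->2 1-p->2 1-p->3 3-p->0
step 2: apply R0 at {0↦1, 1↦2}  → |V|=4 |E|=3  E = 0-p->2 1-p->3 3-p->0
step 3: apply R0 at {0↦1, 1↦3}  → |V|=4 |E|=2  E = 0-p->2 3-p->0
final graph: no rule applies after step 3
NF edges: [(0, 2, 'p'), (3, 0, 'p')]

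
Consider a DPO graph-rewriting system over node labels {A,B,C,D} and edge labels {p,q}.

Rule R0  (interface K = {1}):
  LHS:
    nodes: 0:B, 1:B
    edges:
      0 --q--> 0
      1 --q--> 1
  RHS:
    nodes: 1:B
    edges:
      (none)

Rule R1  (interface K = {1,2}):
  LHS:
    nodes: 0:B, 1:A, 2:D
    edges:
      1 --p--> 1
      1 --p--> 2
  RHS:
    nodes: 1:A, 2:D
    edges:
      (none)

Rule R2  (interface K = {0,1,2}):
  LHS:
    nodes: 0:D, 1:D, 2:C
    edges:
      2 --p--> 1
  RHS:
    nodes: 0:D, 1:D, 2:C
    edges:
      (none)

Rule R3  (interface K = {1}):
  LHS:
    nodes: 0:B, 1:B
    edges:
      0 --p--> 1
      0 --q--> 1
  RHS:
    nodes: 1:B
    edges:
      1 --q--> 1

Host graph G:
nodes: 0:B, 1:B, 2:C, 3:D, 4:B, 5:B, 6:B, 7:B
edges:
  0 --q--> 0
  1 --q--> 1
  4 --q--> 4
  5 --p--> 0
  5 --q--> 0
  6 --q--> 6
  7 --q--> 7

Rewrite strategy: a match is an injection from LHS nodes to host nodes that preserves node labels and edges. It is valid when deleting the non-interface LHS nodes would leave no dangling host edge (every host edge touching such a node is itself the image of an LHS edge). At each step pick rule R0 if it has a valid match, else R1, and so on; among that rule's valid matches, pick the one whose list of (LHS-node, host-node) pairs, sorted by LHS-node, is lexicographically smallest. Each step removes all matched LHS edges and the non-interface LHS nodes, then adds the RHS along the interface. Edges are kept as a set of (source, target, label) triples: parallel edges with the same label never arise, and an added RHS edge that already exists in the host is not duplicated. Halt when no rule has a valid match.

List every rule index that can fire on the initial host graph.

R0: 16 valid matches — {0↦1, 1↦0}, {0↦1, 1↦4}, {0↦1, 1↦6} (+13 more)
R1: no valid match — LHS pattern not found
R2: no valid match — LHS pattern not found
R3: 1 valid match — {0↦5, 1↦0}

Answer: [R0,R3]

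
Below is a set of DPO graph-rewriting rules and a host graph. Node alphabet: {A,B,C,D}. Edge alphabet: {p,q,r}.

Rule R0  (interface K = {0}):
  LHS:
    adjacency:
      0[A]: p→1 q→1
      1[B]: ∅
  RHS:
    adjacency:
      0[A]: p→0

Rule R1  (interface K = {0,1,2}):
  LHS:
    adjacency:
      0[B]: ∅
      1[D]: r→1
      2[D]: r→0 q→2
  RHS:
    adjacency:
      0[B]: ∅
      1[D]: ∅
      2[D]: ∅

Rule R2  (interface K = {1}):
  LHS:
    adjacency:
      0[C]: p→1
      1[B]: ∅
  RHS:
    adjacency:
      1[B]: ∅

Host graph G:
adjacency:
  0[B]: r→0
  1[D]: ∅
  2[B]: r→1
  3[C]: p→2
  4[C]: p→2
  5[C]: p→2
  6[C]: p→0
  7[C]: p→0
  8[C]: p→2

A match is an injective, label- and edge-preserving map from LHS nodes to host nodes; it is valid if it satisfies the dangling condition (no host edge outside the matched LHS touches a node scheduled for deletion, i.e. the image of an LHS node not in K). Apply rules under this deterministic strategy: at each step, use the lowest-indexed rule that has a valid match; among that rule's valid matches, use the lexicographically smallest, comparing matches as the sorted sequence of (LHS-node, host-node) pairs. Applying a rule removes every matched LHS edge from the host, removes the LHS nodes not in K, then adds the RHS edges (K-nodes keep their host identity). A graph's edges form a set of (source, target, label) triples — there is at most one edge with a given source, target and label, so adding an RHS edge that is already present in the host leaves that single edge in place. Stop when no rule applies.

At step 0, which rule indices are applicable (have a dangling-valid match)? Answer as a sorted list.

R0: no valid match — LHS pattern not found
R1: no valid match — LHS pattern not found
R2: 6 valid matches — {0↦3, 1↦2}, {0↦4, 1↦2}, {0↦5, 1↦2} (+3 more)

Answer: [R2]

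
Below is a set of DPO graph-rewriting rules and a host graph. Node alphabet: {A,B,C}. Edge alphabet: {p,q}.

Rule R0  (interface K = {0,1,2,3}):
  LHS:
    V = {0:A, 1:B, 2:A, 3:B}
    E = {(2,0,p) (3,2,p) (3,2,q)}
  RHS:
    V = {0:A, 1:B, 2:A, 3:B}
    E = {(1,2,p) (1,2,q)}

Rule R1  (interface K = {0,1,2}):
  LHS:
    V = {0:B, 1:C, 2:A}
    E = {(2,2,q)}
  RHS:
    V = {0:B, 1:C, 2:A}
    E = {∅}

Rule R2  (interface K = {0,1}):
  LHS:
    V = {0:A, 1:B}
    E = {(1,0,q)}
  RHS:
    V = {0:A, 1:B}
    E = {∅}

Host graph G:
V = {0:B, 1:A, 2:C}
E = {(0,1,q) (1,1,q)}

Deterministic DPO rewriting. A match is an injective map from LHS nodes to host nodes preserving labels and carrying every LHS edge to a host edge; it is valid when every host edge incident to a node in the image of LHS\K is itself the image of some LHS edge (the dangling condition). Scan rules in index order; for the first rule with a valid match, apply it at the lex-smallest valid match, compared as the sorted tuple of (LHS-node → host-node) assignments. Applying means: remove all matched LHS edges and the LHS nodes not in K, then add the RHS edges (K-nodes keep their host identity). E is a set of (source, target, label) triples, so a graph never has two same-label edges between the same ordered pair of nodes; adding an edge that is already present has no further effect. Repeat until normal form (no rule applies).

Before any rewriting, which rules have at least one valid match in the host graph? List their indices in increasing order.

R0: no valid match — LHS pattern not found
R1: 1 valid match — {0↦0, 1↦2, 2↦1}
R2: 1 valid match — {0↦1, 1↦0}

Answer: [R1,R2]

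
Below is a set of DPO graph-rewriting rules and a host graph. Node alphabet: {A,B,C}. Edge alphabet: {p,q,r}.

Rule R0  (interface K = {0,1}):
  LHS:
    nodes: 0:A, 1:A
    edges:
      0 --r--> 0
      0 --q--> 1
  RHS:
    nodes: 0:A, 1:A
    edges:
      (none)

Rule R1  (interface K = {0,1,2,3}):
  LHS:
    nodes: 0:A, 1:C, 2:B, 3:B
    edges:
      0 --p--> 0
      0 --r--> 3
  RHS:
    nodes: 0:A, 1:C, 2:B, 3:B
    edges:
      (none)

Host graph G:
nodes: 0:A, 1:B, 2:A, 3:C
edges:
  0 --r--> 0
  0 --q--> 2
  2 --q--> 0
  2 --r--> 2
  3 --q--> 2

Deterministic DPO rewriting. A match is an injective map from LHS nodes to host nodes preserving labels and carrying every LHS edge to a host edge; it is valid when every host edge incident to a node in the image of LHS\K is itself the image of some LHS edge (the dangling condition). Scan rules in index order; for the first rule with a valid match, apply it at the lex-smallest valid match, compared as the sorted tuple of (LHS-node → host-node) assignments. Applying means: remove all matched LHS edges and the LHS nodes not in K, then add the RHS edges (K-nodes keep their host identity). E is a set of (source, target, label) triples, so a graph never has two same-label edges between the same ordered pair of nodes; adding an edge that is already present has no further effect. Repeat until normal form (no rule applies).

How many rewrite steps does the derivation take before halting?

start.  V:4 E:5  edges: 0-r->0 0-q->2 2-q->0 2-r->2 3-q->2
1. fire R0 via {0↦0, 1↦2}  →  V:4 E:3  edges: 2-q->0 2-r->2 3-q->2
2. fire R0 via {0↦2, 1↦0}  →  V:4 E:1  edges: 3-q->2
normal form: no rule applies after step 2

Answer: 2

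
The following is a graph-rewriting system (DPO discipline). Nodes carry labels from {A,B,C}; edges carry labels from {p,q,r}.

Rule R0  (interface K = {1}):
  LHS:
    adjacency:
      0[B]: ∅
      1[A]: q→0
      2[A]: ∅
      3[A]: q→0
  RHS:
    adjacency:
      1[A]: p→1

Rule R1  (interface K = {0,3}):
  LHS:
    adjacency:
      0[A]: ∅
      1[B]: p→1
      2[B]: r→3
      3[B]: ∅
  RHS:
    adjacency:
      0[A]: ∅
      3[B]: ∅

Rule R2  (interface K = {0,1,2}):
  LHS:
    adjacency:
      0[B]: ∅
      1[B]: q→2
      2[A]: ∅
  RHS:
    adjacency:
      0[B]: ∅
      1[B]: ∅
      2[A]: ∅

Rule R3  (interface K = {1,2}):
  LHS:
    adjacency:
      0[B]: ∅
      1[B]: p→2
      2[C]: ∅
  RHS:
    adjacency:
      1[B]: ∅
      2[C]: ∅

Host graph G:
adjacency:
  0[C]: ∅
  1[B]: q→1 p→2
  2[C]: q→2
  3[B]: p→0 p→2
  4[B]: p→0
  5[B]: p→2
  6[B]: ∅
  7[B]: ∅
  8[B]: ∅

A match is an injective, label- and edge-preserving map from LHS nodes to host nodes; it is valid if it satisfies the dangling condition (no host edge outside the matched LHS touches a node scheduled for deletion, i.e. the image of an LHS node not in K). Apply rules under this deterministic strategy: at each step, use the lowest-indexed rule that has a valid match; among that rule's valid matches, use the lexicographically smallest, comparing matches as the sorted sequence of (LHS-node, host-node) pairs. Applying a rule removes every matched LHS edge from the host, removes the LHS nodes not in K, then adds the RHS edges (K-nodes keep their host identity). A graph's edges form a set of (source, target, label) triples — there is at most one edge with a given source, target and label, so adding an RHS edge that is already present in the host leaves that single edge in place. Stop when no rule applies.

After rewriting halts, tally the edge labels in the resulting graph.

Answer: q:2

Rewrite trace:
[0] host  ⇒  9 nodes, 7 edges  {1-q->1 1-p->2 2-q->2 3-p->0 3-p->2 4-p->0 5-p->2}
[1] R3 @ {0↦6, 1↦1, 2↦2}  ⇒  8 nodes, 6 edges  {1-q->1 2-q->2 3-p->0 3-p->2 4-p->0 5-p->2}
[2] R3 @ {0↦7, 1↦3, 2↦0}  ⇒  7 nodes, 5 edges  {1-q->1 2-q->2 3-p->2 4-p->0 5-p->2}
[3] R3 @ {0↦8, 1↦3, 2↦2}  ⇒  6 nodes, 4 edges  {1-q->1 2-q->2 4-p->0 5-p->2}
[4] R3 @ {0↦3, 1↦4, 2↦0}  ⇒  5 nodes, 3 edges  {1-q->1 2-q->2 5-p->2}
[5] R3 @ {0↦4, 1↦5, 2↦2}  ⇒  4 nodes, 2 edges  {1-q->1 2-q->2}
final graph: no rule applies after step 5
NF edges: [(1, 1, 'q'), (2, 2, 'q')]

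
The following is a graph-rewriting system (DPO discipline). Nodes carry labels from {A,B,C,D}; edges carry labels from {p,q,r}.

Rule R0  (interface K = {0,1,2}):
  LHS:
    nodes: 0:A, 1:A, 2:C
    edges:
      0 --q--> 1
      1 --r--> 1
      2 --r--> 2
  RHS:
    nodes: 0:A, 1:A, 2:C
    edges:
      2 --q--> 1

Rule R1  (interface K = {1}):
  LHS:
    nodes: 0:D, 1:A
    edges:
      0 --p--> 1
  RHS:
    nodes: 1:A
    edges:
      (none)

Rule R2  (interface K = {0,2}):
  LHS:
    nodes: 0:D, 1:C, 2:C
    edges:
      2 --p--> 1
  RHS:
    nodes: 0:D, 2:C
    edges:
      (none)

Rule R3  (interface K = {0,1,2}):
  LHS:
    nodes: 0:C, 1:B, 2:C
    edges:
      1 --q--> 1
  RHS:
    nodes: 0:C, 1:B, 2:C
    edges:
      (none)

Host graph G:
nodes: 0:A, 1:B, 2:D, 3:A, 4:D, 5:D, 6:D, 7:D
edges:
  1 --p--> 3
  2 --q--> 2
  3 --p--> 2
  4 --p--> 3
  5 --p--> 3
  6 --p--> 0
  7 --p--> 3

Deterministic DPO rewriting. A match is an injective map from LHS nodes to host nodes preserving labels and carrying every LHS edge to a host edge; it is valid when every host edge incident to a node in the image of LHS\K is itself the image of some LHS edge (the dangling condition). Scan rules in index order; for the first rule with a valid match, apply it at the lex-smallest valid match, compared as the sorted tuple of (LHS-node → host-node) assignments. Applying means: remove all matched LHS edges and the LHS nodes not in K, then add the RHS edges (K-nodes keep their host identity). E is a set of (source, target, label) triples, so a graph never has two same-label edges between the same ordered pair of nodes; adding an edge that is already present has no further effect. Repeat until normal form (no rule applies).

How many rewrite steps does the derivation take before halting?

Answer: 4

Rewrite trace:
[0] host  ⇒  8 nodes, 7 edges  {1-p->3 2-q->2 3-p->2 4-p->3 5-p->3 6-p->0 7-p->3}
[1] R1 @ {0↦4, 1↦3}  ⇒  7 nodes, 6 edges  {1-p->3 2-q->2 3-p->2 5-p->3 6-p->0 7-p->3}
[2] R1 @ {0↦5, 1↦3}  ⇒  6 nodes, 5 edges  {1-p->3 2-q->2 3-p->2 6-p->0 7-p->3}
[3] R1 @ {0↦6, 1↦0}  ⇒  5 nodes, 4 edges  {1-p->3 2-q->2 3-p->2 7-p->3}
[4] R1 @ {0↦7, 1↦3}  ⇒  4 nodes, 3 edges  {1-p->3 2-q->2 3-p->2}
final graph: no rule applies after step 4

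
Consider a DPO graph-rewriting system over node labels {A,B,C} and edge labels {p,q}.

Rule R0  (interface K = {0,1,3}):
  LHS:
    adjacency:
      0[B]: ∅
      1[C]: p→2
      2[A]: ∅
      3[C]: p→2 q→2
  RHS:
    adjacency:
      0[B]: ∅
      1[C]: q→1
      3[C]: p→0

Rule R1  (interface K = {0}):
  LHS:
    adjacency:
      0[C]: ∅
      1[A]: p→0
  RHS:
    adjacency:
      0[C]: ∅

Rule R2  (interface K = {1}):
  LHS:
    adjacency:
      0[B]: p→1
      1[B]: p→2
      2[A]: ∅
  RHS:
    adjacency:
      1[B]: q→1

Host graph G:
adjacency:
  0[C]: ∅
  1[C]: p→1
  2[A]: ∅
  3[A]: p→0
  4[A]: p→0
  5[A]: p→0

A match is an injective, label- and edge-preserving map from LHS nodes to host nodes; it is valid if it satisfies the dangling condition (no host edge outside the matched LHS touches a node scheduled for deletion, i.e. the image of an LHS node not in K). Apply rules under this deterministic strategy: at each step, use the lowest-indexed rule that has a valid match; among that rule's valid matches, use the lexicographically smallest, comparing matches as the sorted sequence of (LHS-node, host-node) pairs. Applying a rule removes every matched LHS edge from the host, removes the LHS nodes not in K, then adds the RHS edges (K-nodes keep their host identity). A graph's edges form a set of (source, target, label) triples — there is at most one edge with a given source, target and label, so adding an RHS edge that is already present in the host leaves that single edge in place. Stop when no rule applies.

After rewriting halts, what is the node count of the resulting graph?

Answer: 3

Steps:
start.  V:6 E:4  edges: 1-p->1 3-p->0 4-p->0 5-p->0
1. fire R1 via {0↦0, 1↦3}  →  V:5 E:3  edges: 1-p->1 4-p->0 5-p->0
2. fire R1 via {0↦0, 1↦4}  →  V:4 E:2  edges: 1-p->1 5-p->0
3. fire R1 via {0↦0, 1↦5}  →  V:3 E:1  edges: 1-p->1
halt: no rule applies after step 3
NF nodes: {0:C, 1:C, 2:A}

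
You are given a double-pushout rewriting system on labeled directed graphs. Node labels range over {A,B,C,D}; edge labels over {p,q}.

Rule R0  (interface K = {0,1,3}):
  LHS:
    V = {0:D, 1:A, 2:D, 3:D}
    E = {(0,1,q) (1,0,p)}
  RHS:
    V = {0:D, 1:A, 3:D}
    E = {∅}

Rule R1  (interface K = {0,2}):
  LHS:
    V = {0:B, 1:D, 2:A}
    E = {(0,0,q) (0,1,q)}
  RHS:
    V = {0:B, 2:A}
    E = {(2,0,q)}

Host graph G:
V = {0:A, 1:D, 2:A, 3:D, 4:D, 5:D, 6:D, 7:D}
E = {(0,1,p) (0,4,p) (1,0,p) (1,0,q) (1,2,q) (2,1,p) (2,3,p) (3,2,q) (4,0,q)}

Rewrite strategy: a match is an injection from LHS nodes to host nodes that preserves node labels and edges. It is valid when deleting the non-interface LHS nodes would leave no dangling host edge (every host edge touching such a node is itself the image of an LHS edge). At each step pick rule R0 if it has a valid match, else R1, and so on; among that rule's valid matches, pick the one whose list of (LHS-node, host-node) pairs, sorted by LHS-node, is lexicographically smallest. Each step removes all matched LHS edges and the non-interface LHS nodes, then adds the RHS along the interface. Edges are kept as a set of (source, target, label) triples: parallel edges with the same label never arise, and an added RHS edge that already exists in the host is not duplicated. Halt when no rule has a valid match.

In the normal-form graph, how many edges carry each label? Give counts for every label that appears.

[0] host  ⇒  8 nodes, 9 edges  {0-p->1 0-p->4 1-p->0 1-q->0 1-q->2 2-p->1 2-p->3 3-q->2 4-q->0}
[1] R0 @ {0↦1, 1↦0, 2↦5, 3↦3}  ⇒  7 nodes, 7 edges  {0-p->4 1-p->0 1-q->2 2-p->1 2-p->3 3-q->2 4-q->0}
[2] R0 @ {0↦1, 1↦2, 2↦6, 3↦3}  ⇒  6 nodes, 5 edges  {0-p->4 1-p->0 2-p->3 3-q->2 4-q->0}
[3] R0 @ {0↦3, 1↦2, 2↦7, 3↦1}  ⇒  5 nodes, 3 edges  {0-p->4 1-p->0 4-q->0}
[4] R0 @ {0↦4, 1↦0, 2↦3, 3↦1}  ⇒  4 nodes, 1 edges  {1-p->0}
halt: no rule applies after step 4
NF edges: [(1, 0, 'p')]

Answer: p:1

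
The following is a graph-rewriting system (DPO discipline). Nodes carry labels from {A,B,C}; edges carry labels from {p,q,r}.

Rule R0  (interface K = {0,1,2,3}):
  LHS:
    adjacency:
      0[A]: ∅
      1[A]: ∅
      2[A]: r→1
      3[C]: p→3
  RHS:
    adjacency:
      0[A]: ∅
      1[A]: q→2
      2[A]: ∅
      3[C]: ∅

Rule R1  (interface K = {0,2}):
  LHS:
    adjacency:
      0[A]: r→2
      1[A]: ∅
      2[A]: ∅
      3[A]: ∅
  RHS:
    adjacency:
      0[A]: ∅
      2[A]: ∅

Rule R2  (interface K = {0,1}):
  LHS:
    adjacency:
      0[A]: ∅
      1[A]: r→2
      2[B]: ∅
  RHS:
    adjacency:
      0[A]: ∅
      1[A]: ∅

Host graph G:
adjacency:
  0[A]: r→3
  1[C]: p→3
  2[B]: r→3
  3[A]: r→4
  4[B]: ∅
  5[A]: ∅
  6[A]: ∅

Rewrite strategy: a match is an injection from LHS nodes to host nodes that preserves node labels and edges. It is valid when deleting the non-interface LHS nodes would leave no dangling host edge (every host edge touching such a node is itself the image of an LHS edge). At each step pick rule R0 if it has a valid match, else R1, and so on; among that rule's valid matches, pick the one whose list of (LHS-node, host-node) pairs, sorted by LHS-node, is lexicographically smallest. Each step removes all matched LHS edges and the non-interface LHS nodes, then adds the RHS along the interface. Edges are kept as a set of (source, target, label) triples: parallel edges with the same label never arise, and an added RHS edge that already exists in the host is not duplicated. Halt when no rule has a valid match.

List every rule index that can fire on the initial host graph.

Answer: [R1,R2]

Derivation:
R0: no valid match — LHS pattern not found
R1: 2 valid matches — {0↦0, 1↦5, 2↦3, 3↦6}, {0↦0, 1↦6, 2↦3, 3↦5}
R2: 3 valid matches — {0↦0, 1↦3, 2↦4}, {0↦5, 1↦3, 2↦4}, {0↦6, 1↦3, 2↦4}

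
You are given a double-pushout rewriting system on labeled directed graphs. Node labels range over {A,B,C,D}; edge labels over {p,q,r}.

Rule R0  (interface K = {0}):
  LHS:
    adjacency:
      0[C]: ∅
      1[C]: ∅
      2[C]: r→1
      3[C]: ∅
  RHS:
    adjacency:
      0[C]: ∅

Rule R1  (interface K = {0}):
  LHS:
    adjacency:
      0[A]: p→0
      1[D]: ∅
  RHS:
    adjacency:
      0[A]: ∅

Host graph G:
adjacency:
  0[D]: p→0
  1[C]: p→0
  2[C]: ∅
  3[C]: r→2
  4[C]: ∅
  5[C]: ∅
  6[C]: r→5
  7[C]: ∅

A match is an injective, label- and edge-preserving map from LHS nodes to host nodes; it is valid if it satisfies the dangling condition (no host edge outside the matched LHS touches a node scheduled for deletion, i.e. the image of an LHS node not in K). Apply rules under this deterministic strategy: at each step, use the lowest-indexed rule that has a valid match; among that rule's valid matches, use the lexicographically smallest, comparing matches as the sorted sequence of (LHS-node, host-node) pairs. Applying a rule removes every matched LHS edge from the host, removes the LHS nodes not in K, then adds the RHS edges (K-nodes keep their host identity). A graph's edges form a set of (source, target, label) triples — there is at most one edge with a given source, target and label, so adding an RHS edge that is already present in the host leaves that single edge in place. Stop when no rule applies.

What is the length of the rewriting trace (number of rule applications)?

Answer: 2

Steps:
initial: |V|=8 |E|=4  E = 0-p->0 1-p->0 3-r->2 6-r->5
step 1: apply R0 at {0↦1, 1↦2, 2↦3, 3↦4}  → |V|=5 |E|=3  E = 0-p->0 1-p->0 6-r->5
step 2: apply R0 at {0↦1, 1↦5, 2↦6, 3↦7}  → |V|=2 |E|=2  E = 0-p->0 1-p->0
final graph: no rule applies after step 2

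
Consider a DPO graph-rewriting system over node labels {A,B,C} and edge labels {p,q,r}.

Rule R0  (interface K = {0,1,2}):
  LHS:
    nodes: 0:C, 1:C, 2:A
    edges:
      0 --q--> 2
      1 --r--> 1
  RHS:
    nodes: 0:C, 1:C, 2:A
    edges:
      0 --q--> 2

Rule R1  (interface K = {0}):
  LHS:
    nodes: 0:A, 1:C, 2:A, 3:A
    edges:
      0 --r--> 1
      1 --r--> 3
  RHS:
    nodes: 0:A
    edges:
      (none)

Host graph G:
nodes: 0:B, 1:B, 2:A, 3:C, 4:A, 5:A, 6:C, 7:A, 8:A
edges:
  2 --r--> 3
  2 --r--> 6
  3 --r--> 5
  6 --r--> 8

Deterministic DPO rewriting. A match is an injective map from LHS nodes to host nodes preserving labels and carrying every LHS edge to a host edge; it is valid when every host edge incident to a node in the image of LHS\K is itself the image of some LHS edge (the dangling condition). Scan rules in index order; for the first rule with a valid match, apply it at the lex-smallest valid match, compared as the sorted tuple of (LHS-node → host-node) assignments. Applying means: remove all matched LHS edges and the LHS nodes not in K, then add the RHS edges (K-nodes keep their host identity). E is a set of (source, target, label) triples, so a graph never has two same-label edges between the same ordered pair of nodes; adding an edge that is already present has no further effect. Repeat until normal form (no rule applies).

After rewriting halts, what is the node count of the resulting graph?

Answer: 3

Steps:
initial: |V|=9 |E|=4  E = 2-r->3 2-r->6 3-r->5 6-r->8
step 1: apply R1 at {0↦2, 1↦3, 2↦4, 3↦5}  → |V|=6 |E|=2  E = 2-r->6 6-r->8
step 2: apply R1 at {0↦2, 1↦6, 2↦7, 3↦8}  → |V|=3 |E|=0  E = ∅
final graph: no rule applies after step 2
NF nodes: {0:B, 1:B, 2:A}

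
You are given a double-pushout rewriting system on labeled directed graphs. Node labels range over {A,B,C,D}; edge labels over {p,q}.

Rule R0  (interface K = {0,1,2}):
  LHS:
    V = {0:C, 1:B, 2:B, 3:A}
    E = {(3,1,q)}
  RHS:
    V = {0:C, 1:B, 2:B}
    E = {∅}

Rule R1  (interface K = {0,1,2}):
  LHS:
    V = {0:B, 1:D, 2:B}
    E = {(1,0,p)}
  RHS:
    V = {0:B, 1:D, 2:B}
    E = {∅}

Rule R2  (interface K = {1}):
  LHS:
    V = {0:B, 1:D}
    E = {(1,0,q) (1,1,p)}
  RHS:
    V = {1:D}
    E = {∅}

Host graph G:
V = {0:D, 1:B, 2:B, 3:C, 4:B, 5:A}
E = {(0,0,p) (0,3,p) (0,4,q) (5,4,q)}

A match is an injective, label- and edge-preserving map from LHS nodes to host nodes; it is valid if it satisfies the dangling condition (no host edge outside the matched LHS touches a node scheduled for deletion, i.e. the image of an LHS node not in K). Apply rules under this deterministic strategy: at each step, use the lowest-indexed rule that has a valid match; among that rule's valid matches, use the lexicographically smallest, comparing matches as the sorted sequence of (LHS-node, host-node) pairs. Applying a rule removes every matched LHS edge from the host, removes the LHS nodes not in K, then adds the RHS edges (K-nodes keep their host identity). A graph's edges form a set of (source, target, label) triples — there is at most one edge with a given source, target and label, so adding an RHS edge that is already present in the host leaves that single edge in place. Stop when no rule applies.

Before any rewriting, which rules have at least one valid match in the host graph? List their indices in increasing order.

Answer: [R0]

Steps:
R0: 2 valid matches — {0↦3, 1↦4, 2↦1, 3↦5}, {0↦3, 1↦4, 2↦2, 3↦5}
R1: no valid match — LHS pattern not found
R2: no valid match — 1 raw match, all fail dangling condition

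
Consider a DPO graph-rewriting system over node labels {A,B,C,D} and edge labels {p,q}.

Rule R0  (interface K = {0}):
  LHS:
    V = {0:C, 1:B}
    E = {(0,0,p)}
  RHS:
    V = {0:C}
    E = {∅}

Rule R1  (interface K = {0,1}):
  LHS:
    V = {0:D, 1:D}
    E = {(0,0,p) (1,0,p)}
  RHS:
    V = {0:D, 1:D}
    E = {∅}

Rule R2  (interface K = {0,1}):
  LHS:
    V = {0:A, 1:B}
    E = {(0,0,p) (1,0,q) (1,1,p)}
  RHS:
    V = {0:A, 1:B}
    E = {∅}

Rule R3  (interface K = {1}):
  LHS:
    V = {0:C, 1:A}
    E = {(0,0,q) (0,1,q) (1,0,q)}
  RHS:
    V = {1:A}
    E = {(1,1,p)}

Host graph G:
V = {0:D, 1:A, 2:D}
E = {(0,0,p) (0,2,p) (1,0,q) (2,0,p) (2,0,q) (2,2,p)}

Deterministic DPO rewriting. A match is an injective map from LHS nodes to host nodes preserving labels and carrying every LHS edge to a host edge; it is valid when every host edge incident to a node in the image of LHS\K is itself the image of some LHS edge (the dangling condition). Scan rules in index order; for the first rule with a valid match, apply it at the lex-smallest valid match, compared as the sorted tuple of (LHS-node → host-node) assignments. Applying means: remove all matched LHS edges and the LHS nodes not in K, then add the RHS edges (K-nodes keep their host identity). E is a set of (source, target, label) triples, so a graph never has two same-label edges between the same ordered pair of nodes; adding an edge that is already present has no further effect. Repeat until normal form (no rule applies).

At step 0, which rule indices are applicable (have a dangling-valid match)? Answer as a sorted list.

Answer: [R1]

Derivation:
R0: no valid match — LHS pattern not found
R1: 2 valid matches — {0↦0, 1↦2}, {0↦2, 1↦0}
R2: no valid match — LHS pattern not found
R3: no valid match — LHS pattern not found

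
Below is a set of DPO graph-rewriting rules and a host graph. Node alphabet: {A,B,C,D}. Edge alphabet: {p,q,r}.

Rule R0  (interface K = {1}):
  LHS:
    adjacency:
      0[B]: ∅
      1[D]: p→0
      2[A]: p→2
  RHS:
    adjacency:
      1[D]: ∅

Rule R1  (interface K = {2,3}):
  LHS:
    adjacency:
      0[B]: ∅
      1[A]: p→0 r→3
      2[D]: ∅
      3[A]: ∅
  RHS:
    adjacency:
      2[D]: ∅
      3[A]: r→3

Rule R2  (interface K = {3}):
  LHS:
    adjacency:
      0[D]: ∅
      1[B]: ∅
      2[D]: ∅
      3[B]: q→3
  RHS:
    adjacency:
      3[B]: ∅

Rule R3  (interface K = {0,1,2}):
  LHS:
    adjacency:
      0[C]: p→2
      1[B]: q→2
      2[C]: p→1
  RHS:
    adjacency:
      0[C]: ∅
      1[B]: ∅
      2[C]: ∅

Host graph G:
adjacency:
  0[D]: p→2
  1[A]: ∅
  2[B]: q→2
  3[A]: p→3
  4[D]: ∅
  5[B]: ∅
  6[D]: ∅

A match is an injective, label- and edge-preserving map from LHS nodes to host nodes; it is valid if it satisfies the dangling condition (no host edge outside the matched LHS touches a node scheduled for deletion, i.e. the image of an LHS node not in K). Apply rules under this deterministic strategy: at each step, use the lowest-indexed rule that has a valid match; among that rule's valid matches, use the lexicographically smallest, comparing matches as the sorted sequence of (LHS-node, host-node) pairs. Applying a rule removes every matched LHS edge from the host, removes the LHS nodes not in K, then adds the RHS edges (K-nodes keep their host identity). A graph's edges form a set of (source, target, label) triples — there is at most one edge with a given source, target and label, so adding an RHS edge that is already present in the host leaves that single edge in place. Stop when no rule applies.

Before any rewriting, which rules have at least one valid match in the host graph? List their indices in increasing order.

Answer: [R2]

Rewrite trace:
R0: no valid match — 1 raw match, all fail dangling condition
R1: no valid match — LHS pattern not found
R2: 2 valid matches — {0↦4, 1↦5, 2↦6, 3↦2}, {0↦6, 1↦5, 2↦4, 3↦2}
R3: no valid match — LHS pattern not found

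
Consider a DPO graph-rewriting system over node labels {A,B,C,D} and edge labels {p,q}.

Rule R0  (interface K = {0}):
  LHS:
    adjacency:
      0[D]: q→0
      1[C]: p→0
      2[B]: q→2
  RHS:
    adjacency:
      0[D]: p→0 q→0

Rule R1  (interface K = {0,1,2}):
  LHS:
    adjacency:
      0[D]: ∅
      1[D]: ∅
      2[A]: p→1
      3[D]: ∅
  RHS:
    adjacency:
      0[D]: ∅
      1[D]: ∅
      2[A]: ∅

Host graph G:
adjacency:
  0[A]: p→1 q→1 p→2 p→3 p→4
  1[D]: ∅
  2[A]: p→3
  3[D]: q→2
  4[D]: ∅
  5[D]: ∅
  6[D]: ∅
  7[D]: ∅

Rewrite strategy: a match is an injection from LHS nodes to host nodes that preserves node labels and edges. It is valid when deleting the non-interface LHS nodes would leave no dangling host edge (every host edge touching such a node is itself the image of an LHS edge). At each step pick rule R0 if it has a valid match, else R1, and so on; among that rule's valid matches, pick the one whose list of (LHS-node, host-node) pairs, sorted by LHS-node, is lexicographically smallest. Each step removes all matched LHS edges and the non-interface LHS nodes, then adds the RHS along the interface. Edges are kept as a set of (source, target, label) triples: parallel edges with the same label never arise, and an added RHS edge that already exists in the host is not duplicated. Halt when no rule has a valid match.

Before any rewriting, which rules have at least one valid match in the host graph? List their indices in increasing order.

R0: no valid match — LHS pattern not found
R1: 48 valid matches — {0↦1, 1↦3, 2↦0, 3↦5}, {0↦1, 1↦3, 2↦0, 3↦6}, {0↦1, 1↦3, 2↦0, 3↦7} (+45 more)

Answer: [R1]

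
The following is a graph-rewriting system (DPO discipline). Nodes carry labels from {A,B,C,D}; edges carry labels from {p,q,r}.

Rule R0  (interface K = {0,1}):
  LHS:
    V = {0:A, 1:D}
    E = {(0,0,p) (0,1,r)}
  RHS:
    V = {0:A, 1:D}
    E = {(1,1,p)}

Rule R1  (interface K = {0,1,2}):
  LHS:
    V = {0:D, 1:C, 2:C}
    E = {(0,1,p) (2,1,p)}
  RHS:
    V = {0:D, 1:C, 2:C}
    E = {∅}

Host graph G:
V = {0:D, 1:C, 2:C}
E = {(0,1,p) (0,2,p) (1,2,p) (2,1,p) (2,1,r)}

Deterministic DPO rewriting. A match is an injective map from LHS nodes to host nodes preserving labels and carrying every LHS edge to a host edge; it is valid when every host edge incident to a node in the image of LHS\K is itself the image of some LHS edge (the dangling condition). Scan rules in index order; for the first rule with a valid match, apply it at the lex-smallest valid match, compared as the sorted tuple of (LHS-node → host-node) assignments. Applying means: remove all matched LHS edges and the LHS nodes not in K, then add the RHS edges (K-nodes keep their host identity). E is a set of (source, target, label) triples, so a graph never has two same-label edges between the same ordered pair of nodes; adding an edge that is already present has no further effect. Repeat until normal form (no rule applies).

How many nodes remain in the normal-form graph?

initial: |V|=3 |E|=5  E = 0-p->1 0-p->2 1-p->2 2-p->1 2-r->1
step 1: apply R1 at {0↦0, 1↦1, 2↦2}  → |V|=3 |E|=3  E = 0-p->2 1-p->2 2-r->1
step 2: apply R1 at {0↦0, 1↦2, 2↦1}  → |V|=3 |E|=1  E = 2-r->1
normal form: no rule applies after step 2
NF nodes: {0:D, 1:C, 2:C}

Answer: 3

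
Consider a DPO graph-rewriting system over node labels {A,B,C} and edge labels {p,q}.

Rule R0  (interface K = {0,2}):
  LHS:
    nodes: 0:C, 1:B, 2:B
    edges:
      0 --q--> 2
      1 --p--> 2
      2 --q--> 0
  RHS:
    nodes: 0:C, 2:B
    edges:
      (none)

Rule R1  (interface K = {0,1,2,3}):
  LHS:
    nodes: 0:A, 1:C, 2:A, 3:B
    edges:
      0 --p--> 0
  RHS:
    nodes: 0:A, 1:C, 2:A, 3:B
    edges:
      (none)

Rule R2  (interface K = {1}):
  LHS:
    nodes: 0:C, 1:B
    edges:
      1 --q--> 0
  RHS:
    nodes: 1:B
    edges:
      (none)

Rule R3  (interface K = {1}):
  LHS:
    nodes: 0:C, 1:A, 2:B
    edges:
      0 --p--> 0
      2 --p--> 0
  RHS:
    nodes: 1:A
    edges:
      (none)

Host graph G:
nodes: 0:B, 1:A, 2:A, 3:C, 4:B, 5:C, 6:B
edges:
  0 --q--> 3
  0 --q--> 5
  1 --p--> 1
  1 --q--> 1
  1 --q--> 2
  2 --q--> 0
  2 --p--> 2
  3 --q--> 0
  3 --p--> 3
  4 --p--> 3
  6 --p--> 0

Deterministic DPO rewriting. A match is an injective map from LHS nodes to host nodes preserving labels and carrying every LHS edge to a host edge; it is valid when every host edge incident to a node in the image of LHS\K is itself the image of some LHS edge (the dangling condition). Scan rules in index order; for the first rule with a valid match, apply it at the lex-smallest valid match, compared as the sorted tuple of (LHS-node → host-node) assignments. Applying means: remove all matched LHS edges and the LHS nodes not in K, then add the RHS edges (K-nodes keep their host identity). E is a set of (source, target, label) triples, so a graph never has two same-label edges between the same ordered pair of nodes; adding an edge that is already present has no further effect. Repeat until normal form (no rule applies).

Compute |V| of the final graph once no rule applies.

initial: |V|=7 |E|=11  E = 0-q->3 0-q->5 1-p->1 1-q->1 1-q->2 2-q->0 2-p->2 3-q->0 3-p->3 4-p->3 6-p->0
step 1: apply R0 at {0↦3, 1↦6, 2↦0}  → |V|=6 |E|=8  E = 0-q->5 1-p->1 1-q->1 1-q->2 2-q->0 2-p->2 3-p->3 4-p->3
step 2: apply R1 at {0↦1, 1↦3, 2↦2, 3↦0}  → |V|=6 |E|=7  E = 0-q->5 1-q->1 1-q->2 2-q->0 2-p->2 3-p->3 4-p->3
step 3: apply R1 at {0↦2, 1↦3, 2↦1, 3↦0}  → |V|=6 |E|=6  E = 0-q->5 1-q->1 1-q->2 2-q->0 3-p->3 4-p->3
step 4: apply R2 at {0↦5, 1↦0}  → |V|=5 |E|=5  E = 1-q->1 1-q->2 2-q->0 3-p->3 4-p->3
step 5: apply R3 at {0↦3, 1↦1, 2↦4}  → |V|=3 |E|=3  E = 1-q->1 1-q->2 2-q->0
normal form: no rule applies after step 5
NF nodes: {0:B, 1:A, 2:A}

Answer: 3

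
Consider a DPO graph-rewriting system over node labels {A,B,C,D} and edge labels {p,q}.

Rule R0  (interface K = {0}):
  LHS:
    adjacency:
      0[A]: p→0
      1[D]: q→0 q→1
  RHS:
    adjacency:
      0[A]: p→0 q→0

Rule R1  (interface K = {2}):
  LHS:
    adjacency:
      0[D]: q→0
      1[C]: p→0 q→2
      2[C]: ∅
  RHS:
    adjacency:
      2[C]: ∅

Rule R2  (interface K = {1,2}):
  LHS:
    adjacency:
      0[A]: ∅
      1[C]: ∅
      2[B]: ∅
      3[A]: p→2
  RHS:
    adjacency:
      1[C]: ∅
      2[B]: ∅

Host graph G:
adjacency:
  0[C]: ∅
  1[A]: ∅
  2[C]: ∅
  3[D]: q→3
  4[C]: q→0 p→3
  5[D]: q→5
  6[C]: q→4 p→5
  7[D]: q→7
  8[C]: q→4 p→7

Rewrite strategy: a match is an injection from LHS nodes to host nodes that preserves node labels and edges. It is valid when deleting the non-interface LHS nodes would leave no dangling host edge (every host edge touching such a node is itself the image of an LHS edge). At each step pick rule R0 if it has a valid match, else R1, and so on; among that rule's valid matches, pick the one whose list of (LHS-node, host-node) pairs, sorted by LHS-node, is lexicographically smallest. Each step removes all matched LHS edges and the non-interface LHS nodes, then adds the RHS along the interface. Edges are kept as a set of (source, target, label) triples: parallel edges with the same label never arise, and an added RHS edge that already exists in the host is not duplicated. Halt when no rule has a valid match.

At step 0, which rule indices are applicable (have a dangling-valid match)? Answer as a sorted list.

Answer: [R1]

Rewrite trace:
R0: no valid match — LHS pattern not found
R1: 2 valid matches — {0↦5, 1↦6, 2↦4}, {0↦7, 1↦8, 2↦4}
R2: no valid match — LHS pattern not found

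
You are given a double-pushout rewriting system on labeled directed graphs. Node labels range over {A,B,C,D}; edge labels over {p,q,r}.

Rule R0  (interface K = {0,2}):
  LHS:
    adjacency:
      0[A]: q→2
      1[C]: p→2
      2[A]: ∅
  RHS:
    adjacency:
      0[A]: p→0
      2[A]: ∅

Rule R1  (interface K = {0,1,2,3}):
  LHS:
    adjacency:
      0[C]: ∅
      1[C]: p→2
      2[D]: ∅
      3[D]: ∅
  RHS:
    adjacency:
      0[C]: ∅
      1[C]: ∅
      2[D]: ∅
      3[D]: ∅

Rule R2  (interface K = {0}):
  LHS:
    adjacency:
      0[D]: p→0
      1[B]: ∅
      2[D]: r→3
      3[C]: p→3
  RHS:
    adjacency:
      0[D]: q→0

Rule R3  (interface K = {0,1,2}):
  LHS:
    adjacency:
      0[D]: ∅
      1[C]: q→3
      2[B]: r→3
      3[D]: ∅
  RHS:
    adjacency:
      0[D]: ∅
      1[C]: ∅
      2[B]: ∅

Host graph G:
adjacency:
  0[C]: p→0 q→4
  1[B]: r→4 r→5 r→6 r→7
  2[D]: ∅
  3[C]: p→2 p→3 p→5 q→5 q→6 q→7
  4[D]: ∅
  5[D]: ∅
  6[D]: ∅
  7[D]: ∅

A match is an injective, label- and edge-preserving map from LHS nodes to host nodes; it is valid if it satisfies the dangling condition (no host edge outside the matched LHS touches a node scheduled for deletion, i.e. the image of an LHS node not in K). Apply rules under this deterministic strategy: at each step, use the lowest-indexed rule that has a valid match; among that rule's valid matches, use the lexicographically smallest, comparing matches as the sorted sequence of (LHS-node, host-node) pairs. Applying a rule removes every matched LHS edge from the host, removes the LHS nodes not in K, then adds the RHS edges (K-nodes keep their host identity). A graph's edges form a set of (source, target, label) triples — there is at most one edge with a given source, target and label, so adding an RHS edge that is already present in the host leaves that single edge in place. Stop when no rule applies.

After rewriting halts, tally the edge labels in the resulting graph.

[0] host  ⇒  8 nodes, 12 edges  {0-p->0 0-q->4 1-r->4 1-r->5 1-r->6 1-r->7 3-p->2 3-p->3 3-p->5 3-q->5 3-q->6 3-q->7}
[1] R1 @ {0↦0, 1↦3, 2↦2, 3↦4}  ⇒  8 nodes, 11 edges  {0-p->0 0-q->4 1-r->4 1-r->5 1-r->6 1-r->7 3-p->3 3-p->5 3-q->5 3-q->6 3-q->7}
[2] R1 @ {0↦0, 1↦3, 2↦5, 3↦2}  ⇒  8 nodes, 10 edges  {0-p->0 0-q->4 1-r->4 1-r->5 1-r->6 1-r->7 3-p->3 3-q->5 3-q->6 3-q->7}
[3] R3 @ {0↦2, 1↦0, 2↦1, 3↦4}  ⇒  7 nodes, 8 edges  {0-p->0 1-r->5 1-r->6 1-r->7 3-p->3 3-q->5 3-q->6 3-q->7}
[4] R3 @ {0↦2, 1↦3, 2↦1, 3↦5}  ⇒  6 nodes, 6 edges  {0-p->0 1-r->6 1-r->7 3-p->3 3-q->6 3-q->7}
[5] R3 @ {0↦2, 1↦3, 2↦1, 3↦6}  ⇒  5 nodes, 4 edges  {0-p->0 1-r->7 3-p->3 3-q->7}
[6] R3 @ {0↦2, 1↦3, 2↦1, 3↦7}  ⇒  4 nodes, 2 edges  {0-p->0 3-p->3}
normal form: no rule applies after step 6
NF edges: [(0, 0, 'p'), (3, 3, 'p')]

Answer: p:2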